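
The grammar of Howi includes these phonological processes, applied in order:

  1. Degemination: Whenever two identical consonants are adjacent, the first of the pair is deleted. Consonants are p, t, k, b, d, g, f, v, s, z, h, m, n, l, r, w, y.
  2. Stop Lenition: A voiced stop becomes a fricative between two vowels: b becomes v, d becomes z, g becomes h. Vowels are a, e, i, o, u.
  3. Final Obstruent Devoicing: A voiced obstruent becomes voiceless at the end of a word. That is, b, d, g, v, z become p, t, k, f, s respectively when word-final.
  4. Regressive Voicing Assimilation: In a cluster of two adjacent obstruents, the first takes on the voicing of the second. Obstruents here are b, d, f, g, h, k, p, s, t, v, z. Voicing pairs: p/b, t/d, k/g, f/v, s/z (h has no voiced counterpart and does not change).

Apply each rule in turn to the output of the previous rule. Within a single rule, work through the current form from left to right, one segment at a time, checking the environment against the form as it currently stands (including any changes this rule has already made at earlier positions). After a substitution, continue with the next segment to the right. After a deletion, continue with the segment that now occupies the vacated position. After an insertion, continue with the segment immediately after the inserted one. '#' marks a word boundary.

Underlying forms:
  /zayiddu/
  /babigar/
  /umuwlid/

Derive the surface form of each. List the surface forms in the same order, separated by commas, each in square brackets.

/zayiddu/:
  1 Degemination: [zayiddu] → [zayidu]
  2 Stop Lenition: [zayidu] → [zayizu]
  3 Final Obstruent Devoicing: no change — [zayizu]
  4 Regressive Voicing Assimilation: no change — [zayizu]
/babigar/:
  1 Degemination: no change — [babigar]
  2 Stop Lenition: [babigar] → [bavihar]
  3 Final Obstruent Devoicing: no change — [bavihar]
  4 Regressive Voicing Assimilation: no change — [bavihar]
/umuwlid/:
  1 Degemination: no change — [umuwlid]
  2 Stop Lenition: no change — [umuwlid]
  3 Final Obstruent Devoicing: [umuwlid] → [umuwlit]
  4 Regressive Voicing Assimilation: no change — [umuwlit]

[zayizu], [bavihar], [umuwlit]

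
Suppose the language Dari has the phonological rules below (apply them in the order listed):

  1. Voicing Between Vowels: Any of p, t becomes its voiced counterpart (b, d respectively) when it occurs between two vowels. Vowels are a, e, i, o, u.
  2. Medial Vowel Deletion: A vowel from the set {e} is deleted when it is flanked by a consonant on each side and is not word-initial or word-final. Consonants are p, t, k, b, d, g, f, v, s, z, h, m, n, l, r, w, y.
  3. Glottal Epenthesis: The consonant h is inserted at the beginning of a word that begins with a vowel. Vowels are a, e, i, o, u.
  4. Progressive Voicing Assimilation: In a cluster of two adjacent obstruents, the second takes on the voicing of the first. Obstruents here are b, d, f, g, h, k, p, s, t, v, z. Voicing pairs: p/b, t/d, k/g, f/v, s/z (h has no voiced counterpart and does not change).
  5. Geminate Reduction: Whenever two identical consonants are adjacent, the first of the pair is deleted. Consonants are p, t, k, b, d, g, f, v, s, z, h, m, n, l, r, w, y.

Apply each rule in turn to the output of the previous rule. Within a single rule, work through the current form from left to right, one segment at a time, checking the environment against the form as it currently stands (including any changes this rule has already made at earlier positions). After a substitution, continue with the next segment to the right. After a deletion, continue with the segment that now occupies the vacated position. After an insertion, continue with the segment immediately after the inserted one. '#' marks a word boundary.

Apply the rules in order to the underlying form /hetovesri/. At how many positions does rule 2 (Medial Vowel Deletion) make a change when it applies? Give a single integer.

2

1 Voicing Between Vowels: [hetovesri] → [hedovesri]
2 Medial Vowel Deletion: [hedovesri] → [hdovsri]
3 Glottal Epenthesis: no change — [hdovsri]
4 Progressive Voicing Assimilation: [hdovsri] → [htovzri]
5 Geminate Reduction: no change — [htovzri]
Rule 2 changed 2 position(s).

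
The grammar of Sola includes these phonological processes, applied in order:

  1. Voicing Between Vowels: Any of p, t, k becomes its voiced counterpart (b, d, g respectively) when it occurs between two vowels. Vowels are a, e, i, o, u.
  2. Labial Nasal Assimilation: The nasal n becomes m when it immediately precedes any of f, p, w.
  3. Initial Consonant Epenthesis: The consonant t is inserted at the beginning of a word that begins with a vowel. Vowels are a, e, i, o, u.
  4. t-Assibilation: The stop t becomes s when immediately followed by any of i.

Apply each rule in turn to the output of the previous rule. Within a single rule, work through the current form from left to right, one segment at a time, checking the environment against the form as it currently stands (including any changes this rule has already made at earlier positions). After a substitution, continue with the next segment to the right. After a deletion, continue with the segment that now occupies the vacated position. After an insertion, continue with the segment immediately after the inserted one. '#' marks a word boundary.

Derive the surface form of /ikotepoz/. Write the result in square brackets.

1 Voicing Between Vowels: [ikotepoz] → [igodeboz]
2 Labial Nasal Assimilation: no change — [igodeboz]
3 Initial Consonant Epenthesis: [igodeboz] → [tigodeboz]
4 t-Assibilation: [tigodeboz] → [sigodeboz]

[sigodeboz]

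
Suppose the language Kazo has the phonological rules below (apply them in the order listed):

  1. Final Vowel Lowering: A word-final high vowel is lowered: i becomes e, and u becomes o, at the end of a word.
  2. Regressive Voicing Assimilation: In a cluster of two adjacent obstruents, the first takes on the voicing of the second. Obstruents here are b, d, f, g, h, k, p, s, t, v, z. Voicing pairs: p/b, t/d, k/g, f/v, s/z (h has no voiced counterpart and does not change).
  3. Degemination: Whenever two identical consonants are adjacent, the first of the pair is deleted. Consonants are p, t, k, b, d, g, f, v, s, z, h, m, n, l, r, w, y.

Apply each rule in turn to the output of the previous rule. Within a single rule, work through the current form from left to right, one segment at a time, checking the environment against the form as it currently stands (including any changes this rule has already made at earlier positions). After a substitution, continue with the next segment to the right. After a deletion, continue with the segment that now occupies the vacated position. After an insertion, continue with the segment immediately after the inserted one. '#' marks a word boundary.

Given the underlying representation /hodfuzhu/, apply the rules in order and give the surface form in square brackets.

1 Final Vowel Lowering: [hodfuzhu] → [hodfuzho]
2 Regressive Voicing Assimilation: [hodfuzho] → [hotfusho]
3 Degemination: no change — [hotfusho]

[hotfusho]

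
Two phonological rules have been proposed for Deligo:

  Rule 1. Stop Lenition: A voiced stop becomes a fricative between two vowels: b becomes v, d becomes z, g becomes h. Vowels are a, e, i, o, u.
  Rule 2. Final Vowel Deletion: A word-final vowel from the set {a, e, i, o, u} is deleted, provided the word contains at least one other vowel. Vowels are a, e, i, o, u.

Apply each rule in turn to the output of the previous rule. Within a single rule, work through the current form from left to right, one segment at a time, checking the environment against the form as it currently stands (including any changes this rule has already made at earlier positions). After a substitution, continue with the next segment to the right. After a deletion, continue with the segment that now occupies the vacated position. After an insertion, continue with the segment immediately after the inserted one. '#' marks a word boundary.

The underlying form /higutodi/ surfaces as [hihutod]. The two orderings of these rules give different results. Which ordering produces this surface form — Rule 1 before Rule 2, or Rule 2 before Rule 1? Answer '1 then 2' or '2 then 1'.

2 then 1

Order 1 then 2:
  1 Stop Lenition: [higutodi] → [hihutozi]
  2 Final Vowel Deletion: [hihutozi] → [hihutoz]
  result: [hihutoz]
Order 2 then 1:
  2 Final Vowel Deletion: [higutodi] → [higutod]
  1 Stop Lenition: [higutod] → [hihutod]
  result: [hihutod]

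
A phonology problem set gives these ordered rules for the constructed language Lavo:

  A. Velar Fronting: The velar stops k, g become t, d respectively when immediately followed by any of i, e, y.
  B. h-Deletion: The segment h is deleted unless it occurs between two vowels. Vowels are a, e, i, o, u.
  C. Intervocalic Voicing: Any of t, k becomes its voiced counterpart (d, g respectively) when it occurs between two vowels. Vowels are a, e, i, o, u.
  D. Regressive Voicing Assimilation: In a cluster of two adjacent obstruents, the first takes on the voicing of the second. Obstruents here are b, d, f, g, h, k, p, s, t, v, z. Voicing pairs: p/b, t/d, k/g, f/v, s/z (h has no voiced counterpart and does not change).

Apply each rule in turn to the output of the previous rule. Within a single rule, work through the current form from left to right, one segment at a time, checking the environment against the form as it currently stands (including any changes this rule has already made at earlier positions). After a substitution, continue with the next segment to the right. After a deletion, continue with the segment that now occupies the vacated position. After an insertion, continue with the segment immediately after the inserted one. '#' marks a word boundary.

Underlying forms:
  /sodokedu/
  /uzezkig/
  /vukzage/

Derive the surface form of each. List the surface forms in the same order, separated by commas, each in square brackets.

[sododedu], [uzestig], [vugzade]

/sodokedu/:
  A Velar Fronting: [sodokedu] → [sodotedu]
  B h-Deletion: no change — [sodotedu]
  C Intervocalic Voicing: [sodotedu] → [sododedu]
  D Regressive Voicing Assimilation: no change — [sododedu]
/uzezkig/:
  A Velar Fronting: [uzezkig] → [uzeztig]
  B h-Deletion: no change — [uzeztig]
  C Intervocalic Voicing: no change — [uzeztig]
  D Regressive Voicing Assimilation: [uzeztig] → [uzestig]
/vukzage/:
  A Velar Fronting: [vukzage] → [vukzade]
  B h-Deletion: no change — [vukzade]
  C Intervocalic Voicing: no change — [vukzade]
  D Regressive Voicing Assimilation: [vukzade] → [vugzade]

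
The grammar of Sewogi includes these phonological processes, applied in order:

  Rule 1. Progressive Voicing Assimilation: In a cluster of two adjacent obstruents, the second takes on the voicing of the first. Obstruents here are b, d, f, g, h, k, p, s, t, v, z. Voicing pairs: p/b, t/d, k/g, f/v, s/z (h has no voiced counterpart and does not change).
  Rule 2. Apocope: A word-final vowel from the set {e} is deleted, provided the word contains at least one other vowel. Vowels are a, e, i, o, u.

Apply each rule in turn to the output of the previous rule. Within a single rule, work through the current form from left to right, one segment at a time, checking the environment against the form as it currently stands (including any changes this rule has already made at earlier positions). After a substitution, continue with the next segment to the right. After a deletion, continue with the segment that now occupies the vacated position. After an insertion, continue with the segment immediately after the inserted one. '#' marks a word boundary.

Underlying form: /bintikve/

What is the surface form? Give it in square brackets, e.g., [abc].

Rule 1 Progressive Voicing Assimilation: [bintikve] → [bintikfe]
Rule 2 Apocope: [bintikfe] → [bintikf]

[bintikf]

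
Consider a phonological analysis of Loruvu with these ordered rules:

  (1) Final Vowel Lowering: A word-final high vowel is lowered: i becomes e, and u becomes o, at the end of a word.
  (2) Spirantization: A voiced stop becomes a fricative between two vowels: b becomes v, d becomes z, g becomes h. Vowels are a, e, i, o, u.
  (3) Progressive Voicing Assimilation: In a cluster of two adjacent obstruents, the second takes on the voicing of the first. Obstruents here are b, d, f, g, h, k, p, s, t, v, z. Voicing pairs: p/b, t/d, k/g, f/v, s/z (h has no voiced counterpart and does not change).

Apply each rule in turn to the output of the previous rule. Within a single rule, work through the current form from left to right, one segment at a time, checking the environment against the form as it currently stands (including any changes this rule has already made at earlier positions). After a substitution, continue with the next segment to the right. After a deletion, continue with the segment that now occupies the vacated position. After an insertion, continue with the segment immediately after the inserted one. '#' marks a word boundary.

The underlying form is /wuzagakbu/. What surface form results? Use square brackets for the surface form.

[wuzahakpo]

(1) Final Vowel Lowering: [wuzagakbu] → [wuzagakbo]
(2) Spirantization: [wuzagakbo] → [wuzahakbo]
(3) Progressive Voicing Assimilation: [wuzahakbo] → [wuzahakpo]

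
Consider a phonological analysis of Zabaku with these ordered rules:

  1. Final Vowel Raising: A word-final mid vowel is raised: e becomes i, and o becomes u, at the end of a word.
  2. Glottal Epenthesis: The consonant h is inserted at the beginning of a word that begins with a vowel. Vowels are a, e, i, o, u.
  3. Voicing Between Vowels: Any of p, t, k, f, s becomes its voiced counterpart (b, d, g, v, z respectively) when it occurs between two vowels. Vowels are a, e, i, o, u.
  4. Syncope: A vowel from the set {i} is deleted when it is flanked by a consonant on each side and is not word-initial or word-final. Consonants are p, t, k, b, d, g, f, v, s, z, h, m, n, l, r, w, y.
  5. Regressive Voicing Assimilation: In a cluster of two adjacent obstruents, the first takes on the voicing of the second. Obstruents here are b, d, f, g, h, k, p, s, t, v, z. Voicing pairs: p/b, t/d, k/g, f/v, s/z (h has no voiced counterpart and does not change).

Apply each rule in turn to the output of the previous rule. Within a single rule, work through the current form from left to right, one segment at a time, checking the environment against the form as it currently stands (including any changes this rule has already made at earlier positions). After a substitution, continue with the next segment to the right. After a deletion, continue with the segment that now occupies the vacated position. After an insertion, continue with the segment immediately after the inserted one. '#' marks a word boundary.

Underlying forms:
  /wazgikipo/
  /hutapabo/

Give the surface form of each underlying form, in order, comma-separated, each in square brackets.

[wazggbu], [hudababu]

/wazgikipo/:
  1 Final Vowel Raising: [wazgikipo] → [wazgikipu]
  2 Glottal Epenthesis: no change — [wazgikipu]
  3 Voicing Between Vowels: [wazgikipu] → [wazgigibu]
  4 Syncope: [wazgigibu] → [wazggbu]
  5 Regressive Voicing Assimilation: no change — [wazggbu]
/hutapabo/:
  1 Final Vowel Raising: [hutapabo] → [hutapabu]
  2 Glottal Epenthesis: no change — [hutapabu]
  3 Voicing Between Vowels: [hutapabu] → [hudababu]
  4 Syncope: no change — [hudababu]
  5 Regressive Voicing Assimilation: no change — [hudababu]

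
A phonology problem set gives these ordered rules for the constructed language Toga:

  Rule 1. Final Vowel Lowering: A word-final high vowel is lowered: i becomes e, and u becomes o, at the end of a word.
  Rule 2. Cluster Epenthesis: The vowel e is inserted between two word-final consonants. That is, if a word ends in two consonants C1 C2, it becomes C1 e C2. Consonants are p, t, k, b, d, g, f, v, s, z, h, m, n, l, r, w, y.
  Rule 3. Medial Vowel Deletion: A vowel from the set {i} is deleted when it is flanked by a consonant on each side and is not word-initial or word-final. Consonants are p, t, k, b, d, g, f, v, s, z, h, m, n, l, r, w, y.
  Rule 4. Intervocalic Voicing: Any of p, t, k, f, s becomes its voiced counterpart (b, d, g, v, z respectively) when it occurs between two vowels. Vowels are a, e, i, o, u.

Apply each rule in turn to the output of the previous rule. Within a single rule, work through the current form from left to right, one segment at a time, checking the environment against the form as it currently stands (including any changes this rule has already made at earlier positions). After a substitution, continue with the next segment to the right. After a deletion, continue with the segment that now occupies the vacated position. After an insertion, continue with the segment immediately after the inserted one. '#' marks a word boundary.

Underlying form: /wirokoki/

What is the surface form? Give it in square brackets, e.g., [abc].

Rule 1 Final Vowel Lowering: [wirokoki] → [wirokoke]
Rule 2 Cluster Epenthesis: no change — [wirokoke]
Rule 3 Medial Vowel Deletion: [wirokoke] → [wrokoke]
Rule 4 Intervocalic Voicing: [wrokoke] → [wrogoge]

[wrogoge]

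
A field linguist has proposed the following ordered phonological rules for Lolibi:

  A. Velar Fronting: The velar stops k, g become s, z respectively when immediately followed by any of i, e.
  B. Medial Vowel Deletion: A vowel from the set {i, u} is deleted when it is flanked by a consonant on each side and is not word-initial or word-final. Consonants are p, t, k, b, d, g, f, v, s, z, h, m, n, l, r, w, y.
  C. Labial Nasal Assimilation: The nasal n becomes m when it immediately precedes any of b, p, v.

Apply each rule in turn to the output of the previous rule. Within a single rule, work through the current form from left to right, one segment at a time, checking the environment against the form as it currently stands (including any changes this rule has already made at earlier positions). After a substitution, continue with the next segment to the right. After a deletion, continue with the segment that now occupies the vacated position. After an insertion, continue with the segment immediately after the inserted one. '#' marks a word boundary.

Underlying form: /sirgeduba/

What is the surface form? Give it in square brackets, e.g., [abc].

A Velar Fronting: [sirgeduba] → [sirzeduba]
B Medial Vowel Deletion: [sirzeduba] → [srzedba]
C Labial Nasal Assimilation: no change — [srzedba]

[srzedba]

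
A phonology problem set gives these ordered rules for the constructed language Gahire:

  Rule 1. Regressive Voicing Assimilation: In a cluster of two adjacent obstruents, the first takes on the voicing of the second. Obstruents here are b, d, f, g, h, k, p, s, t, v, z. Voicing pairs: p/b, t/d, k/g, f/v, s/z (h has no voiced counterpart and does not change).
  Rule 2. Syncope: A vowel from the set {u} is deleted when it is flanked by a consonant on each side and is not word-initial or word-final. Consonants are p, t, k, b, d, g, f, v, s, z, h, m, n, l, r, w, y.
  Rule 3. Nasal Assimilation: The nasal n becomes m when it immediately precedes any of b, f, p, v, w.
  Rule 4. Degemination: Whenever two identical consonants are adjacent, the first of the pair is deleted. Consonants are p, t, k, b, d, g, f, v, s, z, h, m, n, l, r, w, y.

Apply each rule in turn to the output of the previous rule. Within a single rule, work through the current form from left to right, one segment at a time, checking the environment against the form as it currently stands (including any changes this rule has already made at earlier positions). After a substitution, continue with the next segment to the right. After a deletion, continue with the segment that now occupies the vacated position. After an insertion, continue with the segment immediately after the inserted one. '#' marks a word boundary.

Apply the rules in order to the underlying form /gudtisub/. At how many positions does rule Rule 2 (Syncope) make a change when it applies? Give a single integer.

Rule 1 Regressive Voicing Assimilation: [gudtisub] → [guttisub]
Rule 2 Syncope: [guttisub] → [gttisb]
Rule 3 Nasal Assimilation: no change — [gttisb]
Rule 4 Degemination: [gttisb] → [gtisb]
Rule Rule 2 changed 2 position(s).

2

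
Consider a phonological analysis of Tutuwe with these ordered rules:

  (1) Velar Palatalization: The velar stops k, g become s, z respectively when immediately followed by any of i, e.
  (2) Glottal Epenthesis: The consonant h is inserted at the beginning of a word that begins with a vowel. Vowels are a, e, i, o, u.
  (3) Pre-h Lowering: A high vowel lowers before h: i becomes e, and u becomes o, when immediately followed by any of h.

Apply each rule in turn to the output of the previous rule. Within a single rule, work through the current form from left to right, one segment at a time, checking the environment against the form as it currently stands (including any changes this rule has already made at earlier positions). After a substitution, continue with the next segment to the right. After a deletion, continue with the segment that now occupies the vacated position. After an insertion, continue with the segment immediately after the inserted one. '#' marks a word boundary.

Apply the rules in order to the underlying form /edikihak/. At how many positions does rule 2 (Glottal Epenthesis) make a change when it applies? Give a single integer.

1

(1) Velar Palatalization: [edikihak] → [edisihak]
(2) Glottal Epenthesis: [edisihak] → [hedisihak]
(3) Pre-h Lowering: [hedisihak] → [hedisehak]
Rule 2 changed 1 position(s).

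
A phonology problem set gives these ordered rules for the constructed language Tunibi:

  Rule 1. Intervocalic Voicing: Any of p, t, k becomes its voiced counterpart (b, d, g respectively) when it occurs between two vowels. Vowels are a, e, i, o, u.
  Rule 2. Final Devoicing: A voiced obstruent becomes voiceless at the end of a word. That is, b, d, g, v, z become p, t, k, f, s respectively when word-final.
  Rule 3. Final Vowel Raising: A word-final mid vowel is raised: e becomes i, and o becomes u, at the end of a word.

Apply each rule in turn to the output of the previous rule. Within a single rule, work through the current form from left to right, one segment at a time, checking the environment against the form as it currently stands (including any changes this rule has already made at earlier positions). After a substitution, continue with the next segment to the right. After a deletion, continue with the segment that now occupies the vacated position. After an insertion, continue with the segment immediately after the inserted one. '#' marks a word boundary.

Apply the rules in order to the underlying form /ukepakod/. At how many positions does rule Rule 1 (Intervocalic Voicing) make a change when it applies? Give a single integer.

3

Rule 1 Intervocalic Voicing: [ukepakod] → [ugebagod]
Rule 2 Final Devoicing: [ugebagod] → [ugebagot]
Rule 3 Final Vowel Raising: no change — [ugebagot]
Rule Rule 1 changed 3 position(s).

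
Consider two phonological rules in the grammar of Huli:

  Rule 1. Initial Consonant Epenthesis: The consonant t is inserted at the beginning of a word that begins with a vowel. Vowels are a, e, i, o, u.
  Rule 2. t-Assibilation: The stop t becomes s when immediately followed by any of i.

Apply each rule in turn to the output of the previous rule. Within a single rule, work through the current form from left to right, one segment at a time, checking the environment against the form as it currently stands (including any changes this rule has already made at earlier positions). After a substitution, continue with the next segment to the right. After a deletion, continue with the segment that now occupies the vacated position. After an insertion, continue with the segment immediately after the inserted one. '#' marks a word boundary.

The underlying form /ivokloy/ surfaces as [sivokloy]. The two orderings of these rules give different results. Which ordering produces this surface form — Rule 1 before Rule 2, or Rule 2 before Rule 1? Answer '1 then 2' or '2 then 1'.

1 then 2

Order 1 then 2:
  1 Initial Consonant Epenthesis: [ivokloy] → [tivokloy]
  2 t-Assibilation: [tivokloy] → [sivokloy]
  result: [sivokloy]
Order 2 then 1:
  2 t-Assibilation: no change — [ivokloy]
  1 Initial Consonant Epenthesis: [ivokloy] → [tivokloy]
  result: [tivokloy]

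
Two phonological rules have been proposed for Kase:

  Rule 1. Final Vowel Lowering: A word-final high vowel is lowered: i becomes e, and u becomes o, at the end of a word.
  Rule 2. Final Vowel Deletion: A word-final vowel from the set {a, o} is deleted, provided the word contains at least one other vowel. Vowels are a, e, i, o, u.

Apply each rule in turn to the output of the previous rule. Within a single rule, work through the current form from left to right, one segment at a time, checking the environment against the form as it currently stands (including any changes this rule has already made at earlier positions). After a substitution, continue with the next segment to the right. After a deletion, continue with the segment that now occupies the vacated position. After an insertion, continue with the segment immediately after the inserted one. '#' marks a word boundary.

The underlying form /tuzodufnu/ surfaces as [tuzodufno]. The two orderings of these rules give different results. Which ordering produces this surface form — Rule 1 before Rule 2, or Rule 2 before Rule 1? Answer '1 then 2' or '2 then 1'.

2 then 1

Order 1 then 2:
  1 Final Vowel Lowering: [tuzodufnu] → [tuzodufno]
  2 Final Vowel Deletion: [tuzodufno] → [tuzodufn]
  result: [tuzodufn]
Order 2 then 1:
  2 Final Vowel Deletion: no change — [tuzodufnu]
  1 Final Vowel Lowering: [tuzodufnu] → [tuzodufno]
  result: [tuzodufno]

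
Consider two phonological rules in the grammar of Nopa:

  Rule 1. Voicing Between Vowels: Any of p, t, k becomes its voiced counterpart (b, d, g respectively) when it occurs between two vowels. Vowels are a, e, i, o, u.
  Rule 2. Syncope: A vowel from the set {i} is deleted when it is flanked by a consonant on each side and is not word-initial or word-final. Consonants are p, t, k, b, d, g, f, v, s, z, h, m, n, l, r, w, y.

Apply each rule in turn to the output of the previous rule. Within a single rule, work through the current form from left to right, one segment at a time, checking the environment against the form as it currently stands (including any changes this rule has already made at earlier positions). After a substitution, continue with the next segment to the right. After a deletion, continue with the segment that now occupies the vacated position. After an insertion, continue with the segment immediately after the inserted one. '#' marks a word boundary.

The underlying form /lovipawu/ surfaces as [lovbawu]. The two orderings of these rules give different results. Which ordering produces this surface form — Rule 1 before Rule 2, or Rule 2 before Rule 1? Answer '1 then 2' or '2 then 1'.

Order 1 then 2:
  1 Voicing Between Vowels: [lovipawu] → [lovibawu]
  2 Syncope: [lovibawu] → [lovbawu]
  result: [lovbawu]
Order 2 then 1:
  2 Syncope: [lovipawu] → [lovpawu]
  1 Voicing Between Vowels: no change — [lovpawu]
  result: [lovpawu]

1 then 2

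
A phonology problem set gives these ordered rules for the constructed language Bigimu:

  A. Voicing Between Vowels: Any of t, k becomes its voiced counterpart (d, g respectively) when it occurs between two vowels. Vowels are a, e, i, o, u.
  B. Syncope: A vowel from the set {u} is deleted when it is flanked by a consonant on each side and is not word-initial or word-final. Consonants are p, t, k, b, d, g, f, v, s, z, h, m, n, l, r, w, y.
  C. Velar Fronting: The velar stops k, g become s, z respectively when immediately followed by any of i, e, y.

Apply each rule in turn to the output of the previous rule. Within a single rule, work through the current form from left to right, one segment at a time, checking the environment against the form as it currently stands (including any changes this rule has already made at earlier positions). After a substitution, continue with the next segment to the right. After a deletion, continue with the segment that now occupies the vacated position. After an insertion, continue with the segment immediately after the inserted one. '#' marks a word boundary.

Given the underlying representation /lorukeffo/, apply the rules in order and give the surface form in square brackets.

A Voicing Between Vowels: [lorukeffo] → [lorugeffo]
B Syncope: [lorugeffo] → [lorgeffo]
C Velar Fronting: [lorgeffo] → [lorzeffo]

[lorzeffo]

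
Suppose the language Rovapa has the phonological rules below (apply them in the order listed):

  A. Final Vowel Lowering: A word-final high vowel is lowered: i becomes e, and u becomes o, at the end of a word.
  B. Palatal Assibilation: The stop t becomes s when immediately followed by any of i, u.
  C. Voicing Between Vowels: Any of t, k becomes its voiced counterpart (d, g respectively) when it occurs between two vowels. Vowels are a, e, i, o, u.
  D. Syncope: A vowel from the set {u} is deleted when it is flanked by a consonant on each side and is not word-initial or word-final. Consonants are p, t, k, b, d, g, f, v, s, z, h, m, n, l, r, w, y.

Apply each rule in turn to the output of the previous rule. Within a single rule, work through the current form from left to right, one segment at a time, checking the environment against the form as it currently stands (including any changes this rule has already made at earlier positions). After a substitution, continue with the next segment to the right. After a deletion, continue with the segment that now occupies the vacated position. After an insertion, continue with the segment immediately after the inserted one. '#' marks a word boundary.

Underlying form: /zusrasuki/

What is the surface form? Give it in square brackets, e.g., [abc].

[zsrasge]

A Final Vowel Lowering: [zusrasuki] → [zusrasuke]
B Palatal Assibilation: no change — [zusrasuke]
C Voicing Between Vowels: [zusrasuke] → [zusrasuge]
D Syncope: [zusrasuge] → [zsrasge]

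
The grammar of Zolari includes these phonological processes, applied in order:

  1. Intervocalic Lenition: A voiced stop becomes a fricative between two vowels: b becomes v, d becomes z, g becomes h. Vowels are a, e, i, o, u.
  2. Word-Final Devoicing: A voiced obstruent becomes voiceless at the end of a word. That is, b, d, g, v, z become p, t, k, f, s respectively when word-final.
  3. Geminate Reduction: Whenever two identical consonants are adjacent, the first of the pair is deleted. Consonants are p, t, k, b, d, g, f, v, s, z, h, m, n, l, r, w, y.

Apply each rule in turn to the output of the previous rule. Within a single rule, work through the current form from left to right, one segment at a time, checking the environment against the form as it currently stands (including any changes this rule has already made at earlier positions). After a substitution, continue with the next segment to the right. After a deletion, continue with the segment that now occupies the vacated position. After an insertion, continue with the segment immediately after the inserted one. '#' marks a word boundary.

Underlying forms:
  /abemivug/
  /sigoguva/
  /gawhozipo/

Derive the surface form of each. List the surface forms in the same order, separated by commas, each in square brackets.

[avemivuk], [sihohuva], [gawhozipo]

/abemivug/:
  1 Intervocalic Lenition: [abemivug] → [avemivug]
  2 Word-Final Devoicing: [avemivug] → [avemivuk]
  3 Geminate Reduction: no change — [avemivuk]
/sigoguva/:
  1 Intervocalic Lenition: [sigoguva] → [sihohuva]
  2 Word-Final Devoicing: no change — [sihohuva]
  3 Geminate Reduction: no change — [sihohuva]
/gawhozipo/:
  1 Intervocalic Lenition: no change — [gawhozipo]
  2 Word-Final Devoicing: no change — [gawhozipo]
  3 Geminate Reduction: no change — [gawhozipo]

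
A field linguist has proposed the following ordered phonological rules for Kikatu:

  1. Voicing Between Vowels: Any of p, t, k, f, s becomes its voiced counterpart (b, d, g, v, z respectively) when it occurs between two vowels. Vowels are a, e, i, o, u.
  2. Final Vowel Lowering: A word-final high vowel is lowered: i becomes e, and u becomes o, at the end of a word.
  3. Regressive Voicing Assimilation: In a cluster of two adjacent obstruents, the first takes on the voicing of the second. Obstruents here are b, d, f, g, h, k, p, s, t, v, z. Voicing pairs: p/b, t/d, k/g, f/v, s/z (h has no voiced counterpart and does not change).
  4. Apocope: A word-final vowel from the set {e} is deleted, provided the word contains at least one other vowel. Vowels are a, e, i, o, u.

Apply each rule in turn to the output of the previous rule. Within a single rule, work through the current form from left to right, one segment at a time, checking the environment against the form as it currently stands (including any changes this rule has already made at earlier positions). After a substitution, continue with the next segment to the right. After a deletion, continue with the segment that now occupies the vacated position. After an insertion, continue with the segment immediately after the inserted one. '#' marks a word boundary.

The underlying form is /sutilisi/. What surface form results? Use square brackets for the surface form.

[sudiliz]

1 Voicing Between Vowels: [sutilisi] → [sudilizi]
2 Final Vowel Lowering: [sudilizi] → [sudilize]
3 Regressive Voicing Assimilation: no change — [sudilize]
4 Apocope: [sudilize] → [sudiliz]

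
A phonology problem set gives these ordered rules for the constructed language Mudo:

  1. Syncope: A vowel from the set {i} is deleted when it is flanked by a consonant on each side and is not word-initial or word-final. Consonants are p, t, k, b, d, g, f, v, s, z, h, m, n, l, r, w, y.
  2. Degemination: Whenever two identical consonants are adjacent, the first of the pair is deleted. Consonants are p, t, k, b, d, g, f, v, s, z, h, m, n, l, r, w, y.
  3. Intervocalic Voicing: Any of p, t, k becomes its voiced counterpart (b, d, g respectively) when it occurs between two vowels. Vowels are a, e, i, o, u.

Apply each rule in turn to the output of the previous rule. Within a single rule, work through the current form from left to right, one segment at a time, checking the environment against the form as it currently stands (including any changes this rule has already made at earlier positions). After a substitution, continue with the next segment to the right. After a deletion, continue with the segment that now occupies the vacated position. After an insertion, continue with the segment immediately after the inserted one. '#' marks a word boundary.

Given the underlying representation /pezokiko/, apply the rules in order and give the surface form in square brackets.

1 Syncope: [pezokiko] → [pezokko]
2 Degemination: [pezokko] → [pezoko]
3 Intervocalic Voicing: [pezoko] → [pezogo]

[pezogo]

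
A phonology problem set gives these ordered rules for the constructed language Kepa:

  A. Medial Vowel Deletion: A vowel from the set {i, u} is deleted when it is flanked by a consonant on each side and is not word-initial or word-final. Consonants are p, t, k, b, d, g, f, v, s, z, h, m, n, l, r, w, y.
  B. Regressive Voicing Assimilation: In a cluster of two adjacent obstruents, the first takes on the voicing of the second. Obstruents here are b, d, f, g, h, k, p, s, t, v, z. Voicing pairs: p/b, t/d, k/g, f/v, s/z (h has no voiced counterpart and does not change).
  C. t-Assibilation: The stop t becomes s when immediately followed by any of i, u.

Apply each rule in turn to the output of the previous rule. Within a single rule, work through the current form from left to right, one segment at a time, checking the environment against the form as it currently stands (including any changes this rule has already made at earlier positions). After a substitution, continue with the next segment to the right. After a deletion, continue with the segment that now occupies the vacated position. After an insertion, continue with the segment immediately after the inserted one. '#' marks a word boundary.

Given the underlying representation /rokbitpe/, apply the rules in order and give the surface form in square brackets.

[rogptpe]

A Medial Vowel Deletion: [rokbitpe] → [rokbtpe]
B Regressive Voicing Assimilation: [rokbtpe] → [rogptpe]
C t-Assibilation: no change — [rogptpe]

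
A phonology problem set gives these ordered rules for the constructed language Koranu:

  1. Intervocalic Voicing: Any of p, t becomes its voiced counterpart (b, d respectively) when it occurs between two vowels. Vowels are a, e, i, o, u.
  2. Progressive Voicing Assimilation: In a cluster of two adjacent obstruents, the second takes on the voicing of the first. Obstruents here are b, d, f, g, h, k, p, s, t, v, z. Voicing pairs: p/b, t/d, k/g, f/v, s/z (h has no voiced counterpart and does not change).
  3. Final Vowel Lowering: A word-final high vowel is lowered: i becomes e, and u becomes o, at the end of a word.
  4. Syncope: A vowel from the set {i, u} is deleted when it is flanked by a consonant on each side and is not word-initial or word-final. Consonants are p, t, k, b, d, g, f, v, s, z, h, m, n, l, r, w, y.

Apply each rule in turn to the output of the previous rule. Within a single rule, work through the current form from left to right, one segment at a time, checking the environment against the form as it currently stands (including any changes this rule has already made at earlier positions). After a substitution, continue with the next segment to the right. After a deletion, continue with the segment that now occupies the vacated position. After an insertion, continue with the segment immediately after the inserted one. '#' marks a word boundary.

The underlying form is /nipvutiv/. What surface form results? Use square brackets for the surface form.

1 Intervocalic Voicing: [nipvutiv] → [nipvudiv]
2 Progressive Voicing Assimilation: [nipvudiv] → [nipfudiv]
3 Final Vowel Lowering: no change — [nipfudiv]
4 Syncope: [nipfudiv] → [npfdv]

[npfdv]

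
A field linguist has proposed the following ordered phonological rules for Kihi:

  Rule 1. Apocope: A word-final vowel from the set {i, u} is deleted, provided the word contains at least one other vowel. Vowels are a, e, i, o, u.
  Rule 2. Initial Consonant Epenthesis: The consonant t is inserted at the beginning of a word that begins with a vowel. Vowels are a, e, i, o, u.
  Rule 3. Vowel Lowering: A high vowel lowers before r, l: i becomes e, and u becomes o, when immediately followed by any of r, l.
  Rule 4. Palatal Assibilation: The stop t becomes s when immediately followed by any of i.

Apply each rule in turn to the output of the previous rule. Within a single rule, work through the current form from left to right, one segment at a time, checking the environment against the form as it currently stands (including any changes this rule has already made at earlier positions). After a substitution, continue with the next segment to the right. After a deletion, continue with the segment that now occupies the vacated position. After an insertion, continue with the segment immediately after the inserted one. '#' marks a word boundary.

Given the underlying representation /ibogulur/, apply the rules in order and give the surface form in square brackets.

Rule 1 Apocope: no change — [ibogulur]
Rule 2 Initial Consonant Epenthesis: [ibogulur] → [tibogulur]
Rule 3 Vowel Lowering: [tibogulur] → [tibogolor]
Rule 4 Palatal Assibilation: [tibogolor] → [sibogolor]

[sibogolor]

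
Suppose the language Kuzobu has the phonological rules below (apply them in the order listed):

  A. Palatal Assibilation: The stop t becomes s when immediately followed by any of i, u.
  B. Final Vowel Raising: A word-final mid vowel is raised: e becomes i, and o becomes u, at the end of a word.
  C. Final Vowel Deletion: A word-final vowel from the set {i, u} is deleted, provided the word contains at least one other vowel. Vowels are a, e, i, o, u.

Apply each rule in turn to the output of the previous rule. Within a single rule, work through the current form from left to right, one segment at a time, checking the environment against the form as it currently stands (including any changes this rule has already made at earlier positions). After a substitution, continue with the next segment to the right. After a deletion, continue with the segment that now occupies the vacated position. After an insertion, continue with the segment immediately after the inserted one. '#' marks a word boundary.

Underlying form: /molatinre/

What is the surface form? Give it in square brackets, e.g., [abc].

A Palatal Assibilation: [molatinre] → [molasinre]
B Final Vowel Raising: [molasinre] → [molasinri]
C Final Vowel Deletion: [molasinri] → [molasinr]

[molasinr]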